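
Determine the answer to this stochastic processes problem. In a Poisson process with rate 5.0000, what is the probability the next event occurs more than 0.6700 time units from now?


P(X > t) = exp(-lambda * t)
= exp(-5.0000 * 0.6700)
= exp(-3.3500) = 0.0351

0.0351


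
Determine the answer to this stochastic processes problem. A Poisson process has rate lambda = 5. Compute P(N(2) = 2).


P(N(t)=k) = (lambda*t)^k * exp(-lambda*t) / k!
lambda*t = 10
= 10^2 * exp(-10) / 2!
= 100 * 4.5400e-05 / 2
= 0.0023

0.0023


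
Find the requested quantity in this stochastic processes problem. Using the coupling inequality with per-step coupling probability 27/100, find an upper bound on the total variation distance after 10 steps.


TV distance bound <= (1-delta)^n
= (1 - 0.2700)^10
= 0.7300^10
= 0.0430

0.0430


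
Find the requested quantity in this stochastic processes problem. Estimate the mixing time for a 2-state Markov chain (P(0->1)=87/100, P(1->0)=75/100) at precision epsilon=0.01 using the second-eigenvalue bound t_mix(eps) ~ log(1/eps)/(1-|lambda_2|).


lambda_2 = |1 - p01 - p10| = |1 - 0.8700 - 0.7500| = 0.6200
t_mix ~ log(1/eps)/(1 - |lambda_2|)
= log(100)/(1 - 0.6200) = 4.6052/0.3800
= 12.1189

12.1189


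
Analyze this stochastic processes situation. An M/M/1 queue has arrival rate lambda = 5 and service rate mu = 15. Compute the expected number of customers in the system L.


rho = 5/15 = 0.3333
L = rho/(1-rho)
= 0.3333/0.6667
= 0.5000

0.5000


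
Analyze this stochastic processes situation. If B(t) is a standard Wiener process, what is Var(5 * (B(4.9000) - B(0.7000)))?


Var(alpha*(B(t)-B(s))) = alpha^2 * (t-s)
= 5^2 * (4.9000 - 0.7000)
= 25 * 4.2000
= 105.0000

105.0000


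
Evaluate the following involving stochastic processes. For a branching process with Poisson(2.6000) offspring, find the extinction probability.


Since mu = 2.6000 > 1, extinction prob q < 1.
Solve s = exp(mu*(s-1)) iteratively.
q = 0.0951

0.0951


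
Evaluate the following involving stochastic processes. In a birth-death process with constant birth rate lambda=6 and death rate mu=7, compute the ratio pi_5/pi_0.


For birth-death process, pi_n/pi_0 = (lambda/mu)^n
= (6/7)^5
= 0.4627

0.4627


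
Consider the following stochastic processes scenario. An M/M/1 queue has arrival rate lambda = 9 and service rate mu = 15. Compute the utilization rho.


rho = lambda/mu
= 9/15
= 0.6000

0.6000


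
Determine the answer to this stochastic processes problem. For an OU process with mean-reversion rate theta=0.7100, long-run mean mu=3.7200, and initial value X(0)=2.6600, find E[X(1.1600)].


E[X(t)] = mu + (X(0) - mu)*exp(-theta*t)
= 3.7200 + (2.6600 - 3.7200)*exp(-0.7100*1.1600)
= 3.7200 + -1.0600 * 0.4388
= 3.2548

3.2548


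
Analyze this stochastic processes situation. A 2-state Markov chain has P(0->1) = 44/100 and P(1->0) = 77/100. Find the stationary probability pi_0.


Stationary distribution: pi_0 = p10/(p01+p10), pi_1 = p01/(p01+p10)
p01 = 0.4400, p10 = 0.7700
pi_0 = 0.6364

0.6364


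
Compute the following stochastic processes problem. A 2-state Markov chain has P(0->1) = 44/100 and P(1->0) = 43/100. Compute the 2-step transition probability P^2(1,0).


Computing P^2 by matrix multiplication.
P = [[0.5600, 0.4400], [0.4300, 0.5700]]
After raising P to the power 2:
P^2(1,0) = 0.4859

0.4859


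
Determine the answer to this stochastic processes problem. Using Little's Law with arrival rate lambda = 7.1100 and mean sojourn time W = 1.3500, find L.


Little's Law: L = lambda * W
= 7.1100 * 1.3500
= 9.5985

9.5985


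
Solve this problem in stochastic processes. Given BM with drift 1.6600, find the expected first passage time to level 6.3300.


Expected first passage time = a/mu
= 6.3300/1.6600
= 3.8133

3.8133


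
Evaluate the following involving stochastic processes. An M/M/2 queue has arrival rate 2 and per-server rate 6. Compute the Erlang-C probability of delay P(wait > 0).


a = lambda/mu = 0.3333
rho = a/c = 0.1667
Erlang-C formula applied:
C(c,a) = 0.0476

0.0476


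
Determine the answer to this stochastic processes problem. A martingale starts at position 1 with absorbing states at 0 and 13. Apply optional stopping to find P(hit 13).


By optional stopping theorem: E(M at tau) = M(0) = 1
P(hit 13)*13 + P(hit 0)*0 = 1
P(hit 13) = (1 - 0)/(13 - 0) = 1/13 = 0.0769

0.0769


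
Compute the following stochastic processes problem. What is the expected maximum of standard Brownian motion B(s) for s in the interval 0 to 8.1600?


E(max B(s)) = sqrt(2t/pi)
= sqrt(2*8.1600/pi)
= sqrt(5.1948)
= 2.2792

2.2792


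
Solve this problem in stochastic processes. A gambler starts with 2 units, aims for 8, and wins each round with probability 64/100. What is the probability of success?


Gambler's ruin formula:
r = q/p = 0.3600/0.6400 = 0.5625
P(win) = (1 - r^i)/(1 - r^N)
= (1 - 0.5625^2)/(1 - 0.5625^8)
= 0.6905

0.6905


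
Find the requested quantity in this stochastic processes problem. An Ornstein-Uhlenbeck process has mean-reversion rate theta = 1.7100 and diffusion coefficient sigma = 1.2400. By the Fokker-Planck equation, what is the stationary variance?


Stationary variance = sigma^2 / (2*theta)
= 1.2400^2 / (2*1.7100)
= 1.5376 / 3.4200
= 0.4496

0.4496


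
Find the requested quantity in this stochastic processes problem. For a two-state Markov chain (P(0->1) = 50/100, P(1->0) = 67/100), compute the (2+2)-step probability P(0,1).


P^4 = P^2 * P^2
Computing via matrix multiplication of the transition matrix.
Entry (0,1) of P^4 = 0.4270

0.4270


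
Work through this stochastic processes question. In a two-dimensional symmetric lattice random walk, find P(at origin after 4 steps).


P = C(4,2)^2 / 4^4
= 6^2 / 256
= 36 / 256
= 0.1406

0.1406


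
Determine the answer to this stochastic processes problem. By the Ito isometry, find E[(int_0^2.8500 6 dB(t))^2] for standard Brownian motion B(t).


By Ito isometry: E[(int f dB)^2] = int f^2 dt
= 6^2 * 2.8500
= 36 * 2.8500 = 102.6000

102.6000


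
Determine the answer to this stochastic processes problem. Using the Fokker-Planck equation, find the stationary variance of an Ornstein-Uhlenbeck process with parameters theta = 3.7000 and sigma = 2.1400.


Stationary variance = sigma^2 / (2*theta)
= 2.1400^2 / (2*3.7000)
= 4.5796 / 7.4000
= 0.6189

0.6189


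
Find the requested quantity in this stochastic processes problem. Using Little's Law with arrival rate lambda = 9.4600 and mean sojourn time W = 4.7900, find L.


Little's Law: L = lambda * W
= 9.4600 * 4.7900
= 45.3134

45.3134


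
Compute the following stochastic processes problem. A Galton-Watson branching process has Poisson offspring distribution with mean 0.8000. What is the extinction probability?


Since mu = 0.8000 <= 1, extinction probability = 1.

1.0000


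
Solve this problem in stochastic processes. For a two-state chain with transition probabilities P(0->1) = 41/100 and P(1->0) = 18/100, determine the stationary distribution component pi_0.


Stationary distribution: pi_0 = p10/(p01+p10), pi_1 = p01/(p01+p10)
p01 = 0.4100, p10 = 0.1800
pi_0 = 0.3051

0.3051


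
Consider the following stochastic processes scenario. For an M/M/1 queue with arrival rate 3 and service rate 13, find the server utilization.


rho = lambda/mu
= 3/13
= 0.2308

0.2308


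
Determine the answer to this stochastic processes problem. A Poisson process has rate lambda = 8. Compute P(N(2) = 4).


P(N(t)=k) = (lambda*t)^k * exp(-lambda*t) / k!
lambda*t = 16
= 16^4 * exp(-16) / 4!
= 65536 * 1.1254e-07 / 24
= 3.0730e-04

3.0730e-04


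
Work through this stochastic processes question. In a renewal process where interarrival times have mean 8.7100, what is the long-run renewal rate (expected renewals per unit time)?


Long-run renewal rate = 1/E(X)
= 1/8.7100
= 0.1148

0.1148


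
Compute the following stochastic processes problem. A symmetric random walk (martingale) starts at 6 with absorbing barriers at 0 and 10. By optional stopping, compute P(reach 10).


By optional stopping theorem: E(M at tau) = M(0) = 6
P(hit 10)*10 + P(hit 0)*0 = 6
P(hit 10) = (6 - 0)/(10 - 0) = 3/5 = 0.6000

0.6000


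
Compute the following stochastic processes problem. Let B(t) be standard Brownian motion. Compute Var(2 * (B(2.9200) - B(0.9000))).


Var(alpha*(B(t)-B(s))) = alpha^2 * (t-s)
= 2^2 * (2.9200 - 0.9000)
= 4 * 2.0200
= 8.0800

8.0800


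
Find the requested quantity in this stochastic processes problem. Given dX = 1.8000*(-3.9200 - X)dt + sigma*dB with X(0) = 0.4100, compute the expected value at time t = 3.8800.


E[X(t)] = mu + (X(0) - mu)*exp(-theta*t)
= -3.9200 + (0.4100 - -3.9200)*exp(-1.8000*3.8800)
= -3.9200 + 4.3300 * 9.2659e-04
= -3.9160

-3.9160


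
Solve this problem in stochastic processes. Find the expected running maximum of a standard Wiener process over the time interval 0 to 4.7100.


E(max B(s)) = sqrt(2t/pi)
= sqrt(2*4.7100/pi)
= sqrt(2.9985)
= 1.7316

1.7316


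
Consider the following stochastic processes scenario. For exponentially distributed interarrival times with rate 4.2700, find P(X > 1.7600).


P(X > t) = exp(-lambda * t)
= exp(-4.2700 * 1.7600)
= exp(-7.5152) = 5.4474e-04

5.4474e-04


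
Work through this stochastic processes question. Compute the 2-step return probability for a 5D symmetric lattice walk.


P(return in 2 steps) = P(reverse first step) = 1/(2d)
= 1/10
= 0.1000

0.1000


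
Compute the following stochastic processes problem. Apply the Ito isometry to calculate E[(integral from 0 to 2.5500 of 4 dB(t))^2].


By Ito isometry: E[(int f dB)^2] = int f^2 dt
= 4^2 * 2.5500
= 16 * 2.5500 = 40.8000

40.8000


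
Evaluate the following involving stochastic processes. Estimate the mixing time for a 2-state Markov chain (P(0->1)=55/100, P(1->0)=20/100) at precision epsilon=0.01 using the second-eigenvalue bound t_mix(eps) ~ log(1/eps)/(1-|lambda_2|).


lambda_2 = |1 - p01 - p10| = |1 - 0.5500 - 0.2000| = 0.2500
t_mix ~ log(1/eps)/(1 - |lambda_2|)
= log(100)/(1 - 0.2500) = 4.6052/0.7500
= 6.1402

6.1402


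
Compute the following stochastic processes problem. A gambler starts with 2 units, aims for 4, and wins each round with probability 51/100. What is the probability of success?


Gambler's ruin formula:
r = q/p = 0.4900/0.5100 = 0.9608
P(win) = (1 - r^i)/(1 - r^N)
= (1 - 0.9608^2)/(1 - 0.9608^4)
= 0.5200

0.5200


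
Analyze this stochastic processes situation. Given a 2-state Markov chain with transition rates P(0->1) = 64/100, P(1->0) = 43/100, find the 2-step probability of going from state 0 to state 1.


Computing P^2 by matrix multiplication.
P = [[0.3600, 0.6400], [0.4300, 0.5700]]
After raising P to the power 2:
P^2(0,1) = 0.5952

0.5952


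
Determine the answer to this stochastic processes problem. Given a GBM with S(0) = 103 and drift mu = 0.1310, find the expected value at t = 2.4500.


E[S(t)] = S(0) * exp(mu * t)
= 103 * exp(0.1310 * 2.4500)
= 103 * 1.3784
= 141.9790

141.9790


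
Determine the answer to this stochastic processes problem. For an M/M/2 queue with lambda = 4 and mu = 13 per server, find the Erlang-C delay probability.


a = lambda/mu = 0.3077
rho = a/c = 0.1538
Erlang-C formula applied:
C(c,a) = 0.0410

0.0410


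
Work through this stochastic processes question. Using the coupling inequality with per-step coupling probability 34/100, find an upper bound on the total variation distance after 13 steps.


TV distance bound <= (1-delta)^n
= (1 - 0.3400)^13
= 0.6600^13
= 0.0045

0.0045


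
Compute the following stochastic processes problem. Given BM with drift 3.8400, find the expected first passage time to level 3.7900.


Expected first passage time = a/mu
= 3.7900/3.8400
= 0.9870

0.9870


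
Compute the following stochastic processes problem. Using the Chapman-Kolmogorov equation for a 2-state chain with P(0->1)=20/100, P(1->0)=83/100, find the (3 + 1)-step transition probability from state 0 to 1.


P^4 = P^3 * P^1
Computing via matrix multiplication of the transition matrix.
Entry (0,1) of P^4 = 0.1942

0.1942


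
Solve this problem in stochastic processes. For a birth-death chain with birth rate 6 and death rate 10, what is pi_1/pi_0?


For birth-death process, pi_n/pi_0 = (lambda/mu)^n
= (6/10)^1
= 0.6000

0.6000


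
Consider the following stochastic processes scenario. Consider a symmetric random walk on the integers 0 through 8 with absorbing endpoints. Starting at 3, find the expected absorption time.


For symmetric RW on 0,...,N with absorbing barriers, E(i) = i*(N-i)
E(3) = 3 * 5 = 15

15


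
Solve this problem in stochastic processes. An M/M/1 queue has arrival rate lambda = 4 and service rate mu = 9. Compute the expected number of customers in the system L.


rho = 4/9 = 0.4444
L = rho/(1-rho)
= 0.4444/0.5556
= 0.8000

0.8000


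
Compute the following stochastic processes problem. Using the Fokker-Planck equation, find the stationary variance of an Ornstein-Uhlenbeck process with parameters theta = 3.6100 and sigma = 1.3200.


Stationary variance = sigma^2 / (2*theta)
= 1.3200^2 / (2*3.6100)
= 1.7424 / 7.2200
= 0.2413

0.2413


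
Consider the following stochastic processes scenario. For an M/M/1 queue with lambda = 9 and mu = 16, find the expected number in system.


rho = 9/16 = 0.5625
L = rho/(1-rho)
= 0.5625/0.4375
= 1.2857

1.2857


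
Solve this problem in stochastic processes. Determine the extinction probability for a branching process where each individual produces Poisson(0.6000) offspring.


Since mu = 0.6000 <= 1, extinction probability = 1.

1.0000


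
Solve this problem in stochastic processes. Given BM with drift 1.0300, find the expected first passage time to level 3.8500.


Expected first passage time = a/mu
= 3.8500/1.0300
= 3.7379

3.7379


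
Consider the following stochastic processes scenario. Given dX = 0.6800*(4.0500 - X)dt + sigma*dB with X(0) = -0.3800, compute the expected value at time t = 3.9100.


E[X(t)] = mu + (X(0) - mu)*exp(-theta*t)
= 4.0500 + (-0.3800 - 4.0500)*exp(-0.6800*3.9100)
= 4.0500 + -4.4300 * 0.0700
= 3.7398

3.7398


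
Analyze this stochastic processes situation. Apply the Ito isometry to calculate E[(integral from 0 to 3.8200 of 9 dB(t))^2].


By Ito isometry: E[(int f dB)^2] = int f^2 dt
= 9^2 * 3.8200
= 81 * 3.8200 = 309.4200

309.4200


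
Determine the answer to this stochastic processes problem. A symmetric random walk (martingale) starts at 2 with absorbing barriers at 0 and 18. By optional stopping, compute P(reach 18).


By optional stopping theorem: E(M at tau) = M(0) = 2
P(hit 18)*18 + P(hit 0)*0 = 2
P(hit 18) = (2 - 0)/(18 - 0) = 1/9 = 0.1111

0.1111


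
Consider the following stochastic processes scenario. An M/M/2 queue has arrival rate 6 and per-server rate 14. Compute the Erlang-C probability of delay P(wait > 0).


a = lambda/mu = 0.4286
rho = a/c = 0.2143
Erlang-C formula applied:
C(c,a) = 0.0756

0.0756


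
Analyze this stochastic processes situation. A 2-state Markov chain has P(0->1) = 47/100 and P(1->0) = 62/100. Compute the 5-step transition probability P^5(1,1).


Computing P^5 by matrix multiplication.
P = [[0.5300, 0.4700], [0.6200, 0.3800]]
After raising P to the power 5:
P^5(1,1) = 0.4312

0.4312


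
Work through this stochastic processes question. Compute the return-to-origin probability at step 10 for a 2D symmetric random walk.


P = C(10,5)^2 / 4^10
= 252^2 / 1048576
= 63504 / 1048576
= 0.0606

0.0606


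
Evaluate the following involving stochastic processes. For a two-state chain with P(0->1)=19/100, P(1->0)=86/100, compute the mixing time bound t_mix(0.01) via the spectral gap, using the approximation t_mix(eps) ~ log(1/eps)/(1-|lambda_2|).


lambda_2 = |1 - p01 - p10| = |1 - 0.1900 - 0.8600| = 0.0500
t_mix ~ log(1/eps)/(1 - |lambda_2|)
= log(100)/(1 - 0.0500) = 4.6052/0.9500
= 4.8475

4.8475


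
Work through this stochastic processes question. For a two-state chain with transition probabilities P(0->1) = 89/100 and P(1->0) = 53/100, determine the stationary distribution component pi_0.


Stationary distribution: pi_0 = p10/(p01+p10), pi_1 = p01/(p01+p10)
p01 = 0.8900, p10 = 0.5300
pi_0 = 0.3732

0.3732


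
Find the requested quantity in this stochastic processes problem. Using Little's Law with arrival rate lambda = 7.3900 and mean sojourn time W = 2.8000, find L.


Little's Law: L = lambda * W
= 7.3900 * 2.8000
= 20.6920

20.6920


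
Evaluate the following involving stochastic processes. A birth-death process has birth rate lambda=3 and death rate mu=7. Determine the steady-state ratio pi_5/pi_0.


For birth-death process, pi_n/pi_0 = (lambda/mu)^n
= (3/7)^5
= 0.0145

0.0145


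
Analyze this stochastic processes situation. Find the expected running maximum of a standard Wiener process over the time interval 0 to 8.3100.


E(max B(s)) = sqrt(2t/pi)
= sqrt(2*8.3100/pi)
= sqrt(5.2903)
= 2.3001

2.3001


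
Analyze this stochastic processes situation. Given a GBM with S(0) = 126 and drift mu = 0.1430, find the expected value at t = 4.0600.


E[S(t)] = S(0) * exp(mu * t)
= 126 * exp(0.1430 * 4.0600)
= 126 * 1.7871
= 225.1714

225.1714


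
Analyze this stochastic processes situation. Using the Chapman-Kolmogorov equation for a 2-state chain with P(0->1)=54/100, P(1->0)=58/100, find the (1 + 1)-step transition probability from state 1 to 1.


P^2 = P^1 * P^1
Computing via matrix multiplication of the transition matrix.
Entry (1,1) of P^2 = 0.4896

0.4896


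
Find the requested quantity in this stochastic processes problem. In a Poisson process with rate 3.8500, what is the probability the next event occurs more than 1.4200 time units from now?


P(X > t) = exp(-lambda * t)
= exp(-3.8500 * 1.4200)
= exp(-5.4670) = 0.0042

0.0042


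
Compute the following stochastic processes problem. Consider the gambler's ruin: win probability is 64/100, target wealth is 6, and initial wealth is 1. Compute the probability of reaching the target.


Gambler's ruin formula:
r = q/p = 0.3600/0.6400 = 0.5625
P(win) = (1 - r^i)/(1 - r^N)
= (1 - 0.5625^1)/(1 - 0.5625^6)
= 0.4518

0.4518


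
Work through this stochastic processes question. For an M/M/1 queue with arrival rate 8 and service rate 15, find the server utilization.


rho = lambda/mu
= 8/15
= 0.5333

0.5333


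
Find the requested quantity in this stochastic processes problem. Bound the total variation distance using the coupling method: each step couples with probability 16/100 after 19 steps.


TV distance bound <= (1-delta)^n
= (1 - 0.1600)^19
= 0.8400^19
= 0.0364

0.0364


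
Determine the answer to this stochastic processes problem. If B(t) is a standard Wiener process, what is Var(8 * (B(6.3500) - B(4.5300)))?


Var(alpha*(B(t)-B(s))) = alpha^2 * (t-s)
= 8^2 * (6.3500 - 4.5300)
= 64 * 1.8200
= 116.4800

116.4800


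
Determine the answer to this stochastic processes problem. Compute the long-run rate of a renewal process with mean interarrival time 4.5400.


Long-run renewal rate = 1/E(X)
= 1/4.5400
= 0.2203

0.2203


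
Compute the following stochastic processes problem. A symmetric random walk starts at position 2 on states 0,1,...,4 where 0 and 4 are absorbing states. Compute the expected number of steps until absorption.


For symmetric RW on 0,...,N with absorbing barriers, E(i) = i*(N-i)
E(2) = 2 * 2 = 4

4


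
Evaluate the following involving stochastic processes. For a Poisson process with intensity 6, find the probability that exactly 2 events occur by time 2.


P(N(t)=k) = (lambda*t)^k * exp(-lambda*t) / k!
lambda*t = 12
= 12^2 * exp(-12) / 2!
= 144 * 6.1442e-06 / 2
= 4.4238e-04

4.4238e-04


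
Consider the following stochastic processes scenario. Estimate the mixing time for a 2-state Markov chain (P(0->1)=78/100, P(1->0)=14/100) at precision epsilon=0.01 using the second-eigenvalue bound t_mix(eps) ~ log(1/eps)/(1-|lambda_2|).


lambda_2 = |1 - p01 - p10| = |1 - 0.7800 - 0.1400| = 0.0800
t_mix ~ log(1/eps)/(1 - |lambda_2|)
= log(100)/(1 - 0.0800) = 4.6052/0.9200
= 5.0056

5.0056


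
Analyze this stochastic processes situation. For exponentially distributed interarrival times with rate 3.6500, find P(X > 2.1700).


P(X > t) = exp(-lambda * t)
= exp(-3.6500 * 2.1700)
= exp(-7.9205) = 3.6322e-04

3.6322e-04


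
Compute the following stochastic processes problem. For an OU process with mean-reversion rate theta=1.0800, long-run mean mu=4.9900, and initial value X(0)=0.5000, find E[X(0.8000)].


E[X(t)] = mu + (X(0) - mu)*exp(-theta*t)
= 4.9900 + (0.5000 - 4.9900)*exp(-1.0800*0.8000)
= 4.9900 + -4.4900 * 0.4215
= 3.0976

3.0976


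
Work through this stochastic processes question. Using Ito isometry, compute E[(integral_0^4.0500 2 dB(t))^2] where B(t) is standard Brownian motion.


By Ito isometry: E[(int f dB)^2] = int f^2 dt
= 2^2 * 4.0500
= 4 * 4.0500 = 16.2000

16.2000


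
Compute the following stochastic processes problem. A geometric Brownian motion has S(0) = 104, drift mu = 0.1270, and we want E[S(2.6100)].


E[S(t)] = S(0) * exp(mu * t)
= 104 * exp(0.1270 * 2.6100)
= 104 * 1.3930
= 144.8735

144.8735


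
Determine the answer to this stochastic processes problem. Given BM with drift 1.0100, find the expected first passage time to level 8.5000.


Expected first passage time = a/mu
= 8.5000/1.0100
= 8.4158

8.4158


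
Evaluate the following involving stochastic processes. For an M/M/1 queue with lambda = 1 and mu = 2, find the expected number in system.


rho = 1/2 = 0.5000
L = rho/(1-rho)
= 0.5000/0.5000
= 1.0000

1.0000


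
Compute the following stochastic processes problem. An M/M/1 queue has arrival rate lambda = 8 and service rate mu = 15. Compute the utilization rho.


rho = lambda/mu
= 8/15
= 0.5333

0.5333


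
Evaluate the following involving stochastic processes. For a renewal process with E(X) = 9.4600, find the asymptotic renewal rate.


Long-run renewal rate = 1/E(X)
= 1/9.4600
= 0.1057

0.1057


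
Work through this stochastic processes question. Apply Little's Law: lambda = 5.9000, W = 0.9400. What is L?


Little's Law: L = lambda * W
= 5.9000 * 0.9400
= 5.5460

5.5460


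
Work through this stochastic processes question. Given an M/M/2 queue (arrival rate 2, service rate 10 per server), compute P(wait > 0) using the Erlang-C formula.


a = lambda/mu = 0.2000
rho = a/c = 0.1000
Erlang-C formula applied:
C(c,a) = 0.0182

0.0182


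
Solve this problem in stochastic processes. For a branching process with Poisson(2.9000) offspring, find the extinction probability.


Since mu = 2.9000 > 1, extinction prob q < 1.
Solve s = exp(mu*(s-1)) iteratively.
q = 0.0668

0.0668


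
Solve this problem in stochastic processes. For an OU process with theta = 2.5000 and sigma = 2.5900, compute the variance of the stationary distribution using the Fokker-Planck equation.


Stationary variance = sigma^2 / (2*theta)
= 2.5900^2 / (2*2.5000)
= 6.7081 / 5.0000
= 1.3416

1.3416


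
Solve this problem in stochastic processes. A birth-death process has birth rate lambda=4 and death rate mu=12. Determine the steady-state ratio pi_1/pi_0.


For birth-death process, pi_n/pi_0 = (lambda/mu)^n
= (4/12)^1
= 0.3333

0.3333


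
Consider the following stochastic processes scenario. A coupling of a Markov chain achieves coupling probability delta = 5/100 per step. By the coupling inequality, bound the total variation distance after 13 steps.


TV distance bound <= (1-delta)^n
= (1 - 0.0500)^13
= 0.9500^13
= 0.5133

0.5133


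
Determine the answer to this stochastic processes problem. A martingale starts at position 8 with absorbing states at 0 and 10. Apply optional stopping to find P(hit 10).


By optional stopping theorem: E(M at tau) = M(0) = 8
P(hit 10)*10 + P(hit 0)*0 = 8
P(hit 10) = (8 - 0)/(10 - 0) = 4/5 = 0.8000

0.8000


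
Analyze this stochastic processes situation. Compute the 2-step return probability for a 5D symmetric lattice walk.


P(return in 2 steps) = P(reverse first step) = 1/(2d)
= 1/10
= 0.1000

0.1000


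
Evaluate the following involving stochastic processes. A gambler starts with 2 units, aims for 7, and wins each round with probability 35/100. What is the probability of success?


Gambler's ruin formula:
r = q/p = 0.6500/0.3500 = 1.8571
P(win) = (1 - r^i)/(1 - r^N)
= (1 - 1.8571^2)/(1 - 1.8571^7)
= 0.0326

0.0326


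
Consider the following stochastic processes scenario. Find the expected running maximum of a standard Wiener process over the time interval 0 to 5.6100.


E(max B(s)) = sqrt(2t/pi)
= sqrt(2*5.6100/pi)
= sqrt(3.5714)
= 1.8898

1.8898


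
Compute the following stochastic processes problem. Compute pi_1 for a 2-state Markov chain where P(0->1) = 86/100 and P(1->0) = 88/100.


Stationary distribution: pi_0 = p10/(p01+p10), pi_1 = p01/(p01+p10)
p01 = 0.8600, p10 = 0.8800
pi_1 = 0.4943

0.4943


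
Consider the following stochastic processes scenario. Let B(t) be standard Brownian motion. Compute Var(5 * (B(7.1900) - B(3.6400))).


Var(alpha*(B(t)-B(s))) = alpha^2 * (t-s)
= 5^2 * (7.1900 - 3.6400)
= 25 * 3.5500
= 88.7500

88.7500


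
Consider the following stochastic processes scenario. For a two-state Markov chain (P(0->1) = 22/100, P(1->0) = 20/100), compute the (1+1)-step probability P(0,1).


P^2 = P^1 * P^1
Computing via matrix multiplication of the transition matrix.
Entry (0,1) of P^2 = 0.3476

0.3476


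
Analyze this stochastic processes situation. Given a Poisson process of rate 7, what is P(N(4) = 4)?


P(N(t)=k) = (lambda*t)^k * exp(-lambda*t) / k!
lambda*t = 28
= 28^4 * exp(-28) / 4!
= 614656 * 6.9144e-13 / 24
= 1.7708e-08

1.7708e-08


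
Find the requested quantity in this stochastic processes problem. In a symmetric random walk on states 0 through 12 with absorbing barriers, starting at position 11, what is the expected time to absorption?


For symmetric RW on 0,...,N with absorbing barriers, E(i) = i*(N-i)
E(11) = 11 * 1 = 11

11


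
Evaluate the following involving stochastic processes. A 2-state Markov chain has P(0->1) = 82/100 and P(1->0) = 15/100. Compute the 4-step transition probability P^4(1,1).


Computing P^4 by matrix multiplication.
P = [[0.1800, 0.8200], [0.1500, 0.8500]]
After raising P to the power 4:
P^4(1,1) = 0.8454

0.8454


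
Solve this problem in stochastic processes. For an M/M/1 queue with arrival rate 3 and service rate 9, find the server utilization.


rho = lambda/mu
= 3/9
= 0.3333

0.3333


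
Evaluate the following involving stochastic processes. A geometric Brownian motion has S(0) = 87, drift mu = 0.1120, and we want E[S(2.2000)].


E[S(t)] = S(0) * exp(mu * t)
= 87 * exp(0.1120 * 2.2000)
= 87 * 1.2794
= 111.3088

111.3088


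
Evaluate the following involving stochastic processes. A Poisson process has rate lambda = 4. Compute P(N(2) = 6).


P(N(t)=k) = (lambda*t)^k * exp(-lambda*t) / k!
lambda*t = 8
= 8^6 * exp(-8) / 6!
= 262144 * 3.3546e-04 / 720
= 0.1221

0.1221


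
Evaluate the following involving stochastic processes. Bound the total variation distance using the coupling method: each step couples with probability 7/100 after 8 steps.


TV distance bound <= (1-delta)^n
= (1 - 0.0700)^8
= 0.9300^8
= 0.5596

0.5596


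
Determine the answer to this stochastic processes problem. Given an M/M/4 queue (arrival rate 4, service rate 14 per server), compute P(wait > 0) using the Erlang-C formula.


a = lambda/mu = 0.2857
rho = a/c = 0.0714
Erlang-C formula applied:
C(c,a) = 2.2471e-04

2.2471e-04


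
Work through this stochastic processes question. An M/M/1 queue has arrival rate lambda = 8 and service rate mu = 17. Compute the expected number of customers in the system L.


rho = 8/17 = 0.4706
L = rho/(1-rho)
= 0.4706/0.5294
= 0.8889

0.8889


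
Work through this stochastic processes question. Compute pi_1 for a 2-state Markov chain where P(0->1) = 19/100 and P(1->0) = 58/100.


Stationary distribution: pi_0 = p10/(p01+p10), pi_1 = p01/(p01+p10)
p01 = 0.1900, p10 = 0.5800
pi_1 = 0.2468

0.2468


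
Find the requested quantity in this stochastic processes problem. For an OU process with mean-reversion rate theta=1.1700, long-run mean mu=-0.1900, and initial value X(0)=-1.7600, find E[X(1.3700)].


E[X(t)] = mu + (X(0) - mu)*exp(-theta*t)
= -0.1900 + (-1.7600 - -0.1900)*exp(-1.1700*1.3700)
= -0.1900 + -1.5700 * 0.2013
= -0.5061

-0.5061


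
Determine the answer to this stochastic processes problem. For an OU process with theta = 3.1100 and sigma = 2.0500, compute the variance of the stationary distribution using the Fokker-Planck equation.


Stationary variance = sigma^2 / (2*theta)
= 2.0500^2 / (2*3.1100)
= 4.2025 / 6.2200
= 0.6756

0.6756


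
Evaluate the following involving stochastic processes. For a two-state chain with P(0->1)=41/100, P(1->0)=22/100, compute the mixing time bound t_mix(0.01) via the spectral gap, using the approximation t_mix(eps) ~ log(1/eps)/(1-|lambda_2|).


lambda_2 = |1 - p01 - p10| = |1 - 0.4100 - 0.2200| = 0.3700
t_mix ~ log(1/eps)/(1 - |lambda_2|)
= log(100)/(1 - 0.3700) = 4.6052/0.6300
= 7.3098

7.3098


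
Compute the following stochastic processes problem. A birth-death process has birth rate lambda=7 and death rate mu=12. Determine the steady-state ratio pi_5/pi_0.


For birth-death process, pi_n/pi_0 = (lambda/mu)^n
= (7/12)^5
= 0.0675

0.0675


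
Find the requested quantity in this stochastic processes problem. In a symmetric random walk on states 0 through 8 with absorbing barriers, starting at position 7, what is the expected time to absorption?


For symmetric RW on 0,...,N with absorbing barriers, E(i) = i*(N-i)
E(7) = 7 * 1 = 7

7


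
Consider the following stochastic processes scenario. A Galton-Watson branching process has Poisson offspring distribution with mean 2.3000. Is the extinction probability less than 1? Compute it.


Since mu = 2.3000 > 1, extinction prob q < 1.
Solve s = exp(mu*(s-1)) iteratively.
q = 0.1376

0.1376


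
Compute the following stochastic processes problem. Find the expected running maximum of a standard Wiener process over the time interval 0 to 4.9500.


E(max B(s)) = sqrt(2t/pi)
= sqrt(2*4.9500/pi)
= sqrt(3.1513)
= 1.7752

1.7752


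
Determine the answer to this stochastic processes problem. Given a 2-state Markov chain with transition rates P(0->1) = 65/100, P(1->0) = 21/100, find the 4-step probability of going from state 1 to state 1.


Computing P^4 by matrix multiplication.
P = [[0.3500, 0.6500], [0.2100, 0.7900]]
After raising P to the power 4:
P^4(1,1) = 0.7559

0.7559


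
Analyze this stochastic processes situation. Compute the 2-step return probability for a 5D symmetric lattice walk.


P(return in 2 steps) = P(reverse first step) = 1/(2d)
= 1/10
= 0.1000

0.1000


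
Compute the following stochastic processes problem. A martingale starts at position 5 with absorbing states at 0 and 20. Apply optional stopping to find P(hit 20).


By optional stopping theorem: E(M at tau) = M(0) = 5
P(hit 20)*20 + P(hit 0)*0 = 5
P(hit 20) = (5 - 0)/(20 - 0) = 1/4 = 0.2500

0.2500


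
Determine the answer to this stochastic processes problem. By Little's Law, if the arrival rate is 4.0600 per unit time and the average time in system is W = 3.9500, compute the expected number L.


Little's Law: L = lambda * W
= 4.0600 * 3.9500
= 16.0370

16.0370


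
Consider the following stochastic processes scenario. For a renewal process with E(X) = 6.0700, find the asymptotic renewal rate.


Long-run renewal rate = 1/E(X)
= 1/6.0700
= 0.1647

0.1647


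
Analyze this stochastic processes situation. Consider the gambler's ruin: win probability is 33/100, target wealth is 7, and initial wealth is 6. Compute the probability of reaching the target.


Gambler's ruin formula:
r = q/p = 0.6700/0.3300 = 2.0303
P(win) = (1 - r^i)/(1 - r^N)
= (1 - 2.0303^6)/(1 - 2.0303^7)
= 0.4889

0.4889


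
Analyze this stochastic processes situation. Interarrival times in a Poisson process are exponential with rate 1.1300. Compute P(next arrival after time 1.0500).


P(X > t) = exp(-lambda * t)
= exp(-1.1300 * 1.0500)
= exp(-1.1865) = 0.3053

0.3053


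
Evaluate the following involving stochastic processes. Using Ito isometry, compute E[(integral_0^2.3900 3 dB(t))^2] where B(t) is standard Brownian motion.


By Ito isometry: E[(int f dB)^2] = int f^2 dt
= 3^2 * 2.3900
= 9 * 2.3900 = 21.5100

21.5100


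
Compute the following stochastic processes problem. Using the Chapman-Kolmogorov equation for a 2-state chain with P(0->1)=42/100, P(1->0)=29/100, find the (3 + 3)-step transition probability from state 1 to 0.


P^6 = P^3 * P^3
Computing via matrix multiplication of the transition matrix.
Entry (1,0) of P^6 = 0.4082

0.4082


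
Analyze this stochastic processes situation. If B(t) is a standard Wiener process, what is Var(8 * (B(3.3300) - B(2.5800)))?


Var(alpha*(B(t)-B(s))) = alpha^2 * (t-s)
= 8^2 * (3.3300 - 2.5800)
= 64 * 0.7500
= 48.0000

48.0000


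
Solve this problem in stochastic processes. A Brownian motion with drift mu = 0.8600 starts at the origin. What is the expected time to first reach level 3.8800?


Expected first passage time = a/mu
= 3.8800/0.8600
= 4.5116

4.5116


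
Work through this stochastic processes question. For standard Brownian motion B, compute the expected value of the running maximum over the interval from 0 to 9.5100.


E(max B(s)) = sqrt(2t/pi)
= sqrt(2*9.5100/pi)
= sqrt(6.0543)
= 2.4605

2.4605


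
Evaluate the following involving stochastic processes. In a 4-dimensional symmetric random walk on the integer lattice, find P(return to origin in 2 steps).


P(return in 2 steps) = P(reverse first step) = 1/(2d)
= 1/8
= 0.1250

0.1250


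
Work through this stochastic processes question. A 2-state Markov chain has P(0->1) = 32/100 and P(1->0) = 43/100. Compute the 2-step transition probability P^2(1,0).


Computing P^2 by matrix multiplication.
P = [[0.6800, 0.3200], [0.4300, 0.5700]]
After raising P to the power 2:
P^2(1,0) = 0.5375

0.5375


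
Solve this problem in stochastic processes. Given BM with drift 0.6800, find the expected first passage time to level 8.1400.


Expected first passage time = a/mu
= 8.1400/0.6800
= 11.9706

11.9706


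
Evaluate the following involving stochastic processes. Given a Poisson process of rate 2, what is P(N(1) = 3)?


P(N(t)=k) = (lambda*t)^k * exp(-lambda*t) / k!
lambda*t = 2
= 2^3 * exp(-2) / 3!
= 8 * 0.1353 / 6
= 0.1804

0.1804


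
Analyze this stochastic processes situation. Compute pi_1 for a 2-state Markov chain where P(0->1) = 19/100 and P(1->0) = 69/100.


Stationary distribution: pi_0 = p10/(p01+p10), pi_1 = p01/(p01+p10)
p01 = 0.1900, p10 = 0.6900
pi_1 = 0.2159

0.2159


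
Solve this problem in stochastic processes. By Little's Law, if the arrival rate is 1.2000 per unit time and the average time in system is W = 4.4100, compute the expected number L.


Little's Law: L = lambda * W
= 1.2000 * 4.4100
= 5.2920

5.2920


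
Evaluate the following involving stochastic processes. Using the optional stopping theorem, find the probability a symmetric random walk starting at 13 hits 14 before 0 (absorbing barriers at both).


By optional stopping theorem: E(M at tau) = M(0) = 13
P(hit 14)*14 + P(hit 0)*0 = 13
P(hit 14) = (13 - 0)/(14 - 0) = 13/14 = 0.9286

0.9286


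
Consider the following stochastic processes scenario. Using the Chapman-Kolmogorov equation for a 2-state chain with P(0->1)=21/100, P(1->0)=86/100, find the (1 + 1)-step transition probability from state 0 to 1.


P^2 = P^1 * P^1
Computing via matrix multiplication of the transition matrix.
Entry (0,1) of P^2 = 0.1953

0.1953


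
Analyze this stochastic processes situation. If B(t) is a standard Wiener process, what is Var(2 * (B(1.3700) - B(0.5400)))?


Var(alpha*(B(t)-B(s))) = alpha^2 * (t-s)
= 2^2 * (1.3700 - 0.5400)
= 4 * 0.8300
= 3.3200

3.3200


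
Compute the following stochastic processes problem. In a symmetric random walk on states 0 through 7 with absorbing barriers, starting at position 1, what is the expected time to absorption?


For symmetric RW on 0,...,N with absorbing barriers, E(i) = i*(N-i)
E(1) = 1 * 6 = 6

6


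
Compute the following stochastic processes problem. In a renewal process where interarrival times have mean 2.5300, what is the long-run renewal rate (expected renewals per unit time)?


Long-run renewal rate = 1/E(X)
= 1/2.5300
= 0.3953

0.3953


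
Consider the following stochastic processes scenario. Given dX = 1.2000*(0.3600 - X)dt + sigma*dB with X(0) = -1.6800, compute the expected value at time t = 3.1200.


E[X(t)] = mu + (X(0) - mu)*exp(-theta*t)
= 0.3600 + (-1.6800 - 0.3600)*exp(-1.2000*3.1200)
= 0.3600 + -2.0400 * 0.0237
= 0.3117

0.3117


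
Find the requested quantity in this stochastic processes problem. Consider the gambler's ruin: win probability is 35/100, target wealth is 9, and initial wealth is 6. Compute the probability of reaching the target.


Gambler's ruin formula:
r = q/p = 0.6500/0.3500 = 1.8571
P(win) = (1 - r^i)/(1 - r^N)
= (1 - 1.8571^6)/(1 - 1.8571^9)
= 0.1529

0.1529


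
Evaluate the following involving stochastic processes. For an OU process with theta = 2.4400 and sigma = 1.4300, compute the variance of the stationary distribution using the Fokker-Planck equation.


Stationary variance = sigma^2 / (2*theta)
= 1.4300^2 / (2*2.4400)
= 2.0449 / 4.8800
= 0.4190

0.4190


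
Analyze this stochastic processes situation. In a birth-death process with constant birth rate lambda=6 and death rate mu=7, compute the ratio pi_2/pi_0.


For birth-death process, pi_n/pi_0 = (lambda/mu)^n
= (6/7)^2
= 0.7347

0.7347


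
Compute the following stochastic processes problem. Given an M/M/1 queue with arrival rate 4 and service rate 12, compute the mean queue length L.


rho = 4/12 = 0.3333
L = rho/(1-rho)
= 0.3333/0.6667
= 0.5000

0.5000


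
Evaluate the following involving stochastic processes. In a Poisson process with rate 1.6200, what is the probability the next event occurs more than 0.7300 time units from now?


P(X > t) = exp(-lambda * t)
= exp(-1.6200 * 0.7300)
= exp(-1.1826) = 0.3065

0.3065


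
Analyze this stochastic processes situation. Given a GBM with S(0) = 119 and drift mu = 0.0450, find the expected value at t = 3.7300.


E[S(t)] = S(0) * exp(mu * t)
= 119 * exp(0.0450 * 3.7300)
= 119 * 1.1828
= 140.7483

140.7483


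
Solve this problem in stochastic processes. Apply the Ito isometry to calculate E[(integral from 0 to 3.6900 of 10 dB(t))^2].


By Ito isometry: E[(int f dB)^2] = int f^2 dt
= 10^2 * 3.6900
= 100 * 3.6900 = 369.0000

369.0000


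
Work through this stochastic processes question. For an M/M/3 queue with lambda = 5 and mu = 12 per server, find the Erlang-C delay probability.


a = lambda/mu = 0.4167
rho = a/c = 0.1389
Erlang-C formula applied:
C(c,a) = 0.0092

0.0092


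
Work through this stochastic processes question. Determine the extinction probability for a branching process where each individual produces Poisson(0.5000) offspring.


Since mu = 0.5000 <= 1, extinction probability = 1.

1.0000


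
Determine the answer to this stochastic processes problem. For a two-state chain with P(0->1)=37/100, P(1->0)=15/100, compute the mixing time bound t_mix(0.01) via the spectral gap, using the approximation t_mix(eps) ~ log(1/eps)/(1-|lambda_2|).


lambda_2 = |1 - p01 - p10| = |1 - 0.3700 - 0.1500| = 0.4800
t_mix ~ log(1/eps)/(1 - |lambda_2|)
= log(100)/(1 - 0.4800) = 4.6052/0.5200
= 8.8561

8.8561


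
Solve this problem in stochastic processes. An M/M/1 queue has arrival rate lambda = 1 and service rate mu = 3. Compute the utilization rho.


rho = lambda/mu
= 1/3
= 0.3333

0.3333
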